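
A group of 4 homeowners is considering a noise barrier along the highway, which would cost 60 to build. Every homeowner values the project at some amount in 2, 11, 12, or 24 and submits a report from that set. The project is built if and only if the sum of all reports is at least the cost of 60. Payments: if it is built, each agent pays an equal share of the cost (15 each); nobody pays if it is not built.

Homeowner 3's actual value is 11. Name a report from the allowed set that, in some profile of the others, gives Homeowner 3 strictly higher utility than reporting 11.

2

Suppose Homeowner 1 reports 2, Homeowner 2 reports 24 and Homeowner 4 reports 24.
Report 11: project built, pays 15, utility 11 - 15 = -4.
Report 2: project not built, utility 0.
So reporting 2 beats truth here (0 > -4).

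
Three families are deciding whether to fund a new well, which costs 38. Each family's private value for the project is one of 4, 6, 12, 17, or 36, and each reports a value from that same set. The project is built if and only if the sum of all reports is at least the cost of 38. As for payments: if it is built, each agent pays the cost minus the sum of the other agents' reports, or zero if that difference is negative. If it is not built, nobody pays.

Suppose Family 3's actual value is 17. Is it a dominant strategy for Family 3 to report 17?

Check each profile of the others' reports and compare truth against every alternative report.
Others report (4, 36): truth gives 17, best alternative gives 17.
Others report (6, 36): truth gives 17, best alternative gives 17.
Others report (12, 36): truth gives 17, best alternative gives 17.
Others report (17, 36): truth gives 17, best alternative gives 17.
Others report (36, 4): truth gives 17, best alternative gives 17.
Others report (36, 6): truth gives 17, best alternative gives 17.
(Remaining 19 profiles checked similarly; truth is weakly best in each.)
In every case the truthful report is at least as good as any alternative, so it is a dominant strategy.

Yes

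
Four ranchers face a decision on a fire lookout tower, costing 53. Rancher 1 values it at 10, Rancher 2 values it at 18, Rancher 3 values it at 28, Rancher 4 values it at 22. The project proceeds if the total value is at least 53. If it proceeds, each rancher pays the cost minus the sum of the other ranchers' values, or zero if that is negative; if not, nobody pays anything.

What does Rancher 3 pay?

Total value 78 ≥ cost 53, so the project is built.
The other ranchers' values sum to 50.
Cost minus that sum is 53 - 50 = 3.

3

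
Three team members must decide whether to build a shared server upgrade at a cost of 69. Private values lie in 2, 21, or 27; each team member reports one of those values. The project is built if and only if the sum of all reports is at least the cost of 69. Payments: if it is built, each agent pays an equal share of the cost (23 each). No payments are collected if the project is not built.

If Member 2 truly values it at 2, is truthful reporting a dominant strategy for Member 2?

Yes

Check each profile of the others' reports and compare truth against every alternative report.
Others report (21, 27): truth gives 0, best alternative gives -21.
Others report (27, 21): truth gives 0, best alternative gives -21.
Others report (27, 27): truth gives 0, best alternative gives -21.
Others report (2, 2): truth gives 0, best alternative gives 0.
Others report (2, 21): truth gives 0, best alternative gives 0.
Others report (2, 27): truth gives 0, best alternative gives 0.
(Remaining 3 profiles checked similarly; truth is weakly best in each.)
In every case the truthful report is at least as good as any alternative, so it is a dominant strategy.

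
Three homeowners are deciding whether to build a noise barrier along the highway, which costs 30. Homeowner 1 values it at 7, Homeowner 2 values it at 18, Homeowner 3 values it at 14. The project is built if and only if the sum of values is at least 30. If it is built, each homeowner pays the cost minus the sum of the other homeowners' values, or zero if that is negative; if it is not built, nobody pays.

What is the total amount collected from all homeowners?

Total value 39 ≥ cost 30, so it is built.
Homeowner 1: others sum to 32; max(0, 30 - 32) = 0.
Homeowner 2: others sum to 21; max(0, 30 - 21) = 9.
Homeowner 3: others sum to 25; max(0, 30 - 25) = 5.
Total collected = 0 + 9 + 5 = 14.

14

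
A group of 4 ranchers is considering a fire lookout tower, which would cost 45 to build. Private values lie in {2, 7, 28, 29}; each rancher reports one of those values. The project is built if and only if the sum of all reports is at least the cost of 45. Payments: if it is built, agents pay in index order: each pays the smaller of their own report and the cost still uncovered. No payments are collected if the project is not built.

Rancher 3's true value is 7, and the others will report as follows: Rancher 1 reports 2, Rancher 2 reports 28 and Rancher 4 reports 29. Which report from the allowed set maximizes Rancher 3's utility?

2

Report 2: project built, pays 2, utility 7 - 2 = 5.
Report 7: project built, pays 7, utility 7 - 7 = 0.
Report 28: project built, pays 15, utility 7 - 15 = -8.
Report 29: project built, pays 15, utility 7 - 15 = -8.
The best choice is 2 with utility 5.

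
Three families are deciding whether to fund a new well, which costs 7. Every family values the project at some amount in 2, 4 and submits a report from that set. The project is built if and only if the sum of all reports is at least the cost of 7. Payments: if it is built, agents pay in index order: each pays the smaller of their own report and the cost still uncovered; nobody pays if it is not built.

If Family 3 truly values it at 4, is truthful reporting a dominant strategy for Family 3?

Check each profile of the others' reports and compare truth against every alternative report.
Others report (2, 2): truth gives 1, best alternative gives 0.
Others report (4, 4): truth gives 4, best alternative gives 4.
Others report (2, 4): truth gives 3, best alternative gives 3.
Others report (4, 2): truth gives 3, best alternative gives 3.
In every case the truthful report is at least as good as any alternative, so it is a dominant strategy.

Yes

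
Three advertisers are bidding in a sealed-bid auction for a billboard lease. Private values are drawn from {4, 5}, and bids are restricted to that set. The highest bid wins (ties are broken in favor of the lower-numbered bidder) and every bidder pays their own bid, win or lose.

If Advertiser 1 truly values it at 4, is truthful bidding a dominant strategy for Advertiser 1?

Consider the case where Advertiser 2 bids 4 and Advertiser 3 bids 5.
Truthful bid 4: loses but pays 4, utility -4.
Bid 5 instead: wins, pays 5, utility 4 - 5 = -1.
Since -1 > -4, bidding 5 is strictly better here, so truthful bidding is not dominant.

No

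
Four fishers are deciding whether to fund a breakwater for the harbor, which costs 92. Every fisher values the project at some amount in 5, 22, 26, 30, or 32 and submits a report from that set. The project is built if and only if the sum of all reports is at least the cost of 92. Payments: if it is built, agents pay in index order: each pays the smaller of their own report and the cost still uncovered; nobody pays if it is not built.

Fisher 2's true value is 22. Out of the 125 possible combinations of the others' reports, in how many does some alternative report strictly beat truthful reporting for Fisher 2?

17

Others report (26, 30, 32): truth gives 0; report 5 gives 17 > 0. Violating.
Others report (26, 32, 30): truth gives 0; report 5 gives 17 > 0. Violating.
Others report (26, 32, 32): truth gives 0; report 5 gives 17 > 0. Violating.
Others report (30, 26, 32): truth gives 0; report 5 gives 17 > 0. Violating.
Others report (5, 5, 5): truth gives 0; no alternative beats it.
Others report (5, 5, 22): truth gives 0; no alternative beats it.
(Checking all 125 profiles: 17 have a profitable deviation, 108 do not.)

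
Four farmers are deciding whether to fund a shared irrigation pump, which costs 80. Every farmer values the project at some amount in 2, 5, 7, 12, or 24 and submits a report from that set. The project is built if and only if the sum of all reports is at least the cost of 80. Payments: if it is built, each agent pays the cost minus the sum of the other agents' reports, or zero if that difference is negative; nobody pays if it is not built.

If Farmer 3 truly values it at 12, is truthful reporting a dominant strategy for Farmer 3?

Check each profile of the others' reports and compare truth against every alternative report.
Others report (24, 24, 24): truth gives 4, best alternative gives 4.
Others report (2, 2, 2): truth gives 0, best alternative gives 0.
Others report (2, 2, 5): truth gives 0, best alternative gives 0.
Others report (2, 2, 7): truth gives 0, best alternative gives 0.
Others report (2, 2, 12): truth gives 0, best alternative gives 0.
Others report (2, 2, 24): truth gives 0, best alternative gives 0.
(Remaining 119 profiles checked similarly; truth is weakly best in each.)
In every case the truthful report is at least as good as any alternative, so it is a dominant strategy.

Yes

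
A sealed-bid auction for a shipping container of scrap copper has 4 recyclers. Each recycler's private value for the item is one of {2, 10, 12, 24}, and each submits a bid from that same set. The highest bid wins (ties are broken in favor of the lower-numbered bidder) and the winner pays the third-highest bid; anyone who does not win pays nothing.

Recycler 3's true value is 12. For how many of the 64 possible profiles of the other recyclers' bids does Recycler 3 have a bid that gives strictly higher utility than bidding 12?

Others bid (2, 2, 24): truth gives 0; bid 24 gives 10 > 0. Violating.
Others bid (2, 10, 24): truth gives 0; bid 24 gives 2 > 0. Violating.
Others bid (2, 12, 2): truth gives 0; bid 24 gives 10 > 0. Violating.
Others bid (2, 12, 10): truth gives 0; bid 24 gives 2 > 0. Violating.
Others bid (2, 2, 2): truth gives 10; no alternative beats it.
Others bid (2, 2, 10): truth gives 10; no alternative beats it.
(Checking all 64 profiles: 12 have a profitable deviation, 52 do not.)

12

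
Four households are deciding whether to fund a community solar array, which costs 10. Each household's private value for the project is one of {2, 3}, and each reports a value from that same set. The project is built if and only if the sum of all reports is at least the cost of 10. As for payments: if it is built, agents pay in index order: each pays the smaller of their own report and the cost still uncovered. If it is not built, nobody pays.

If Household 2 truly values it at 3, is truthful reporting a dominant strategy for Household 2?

No

Consider the case where Household 1 reports 2, Household 3 reports 3 and Household 4 reports 3.
Truthful report 3: project built, pays 3, utility 3 - 3 = 0.
Report 2 instead: project built, pays 2, utility 3 - 2 = 1.
Since 1 > 0, reporting 2 is strictly better here, so truthful reporting is not dominant.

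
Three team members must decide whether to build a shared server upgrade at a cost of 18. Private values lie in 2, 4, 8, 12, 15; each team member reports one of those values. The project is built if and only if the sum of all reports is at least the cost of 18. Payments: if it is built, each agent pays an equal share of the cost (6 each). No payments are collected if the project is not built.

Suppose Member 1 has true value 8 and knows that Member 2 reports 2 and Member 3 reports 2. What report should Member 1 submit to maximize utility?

15

Report 2: project not built, utility 0.
Report 4: project not built, utility 0.
Report 8: project not built, utility 0.
Report 12: project not built, utility 0.
Report 15: project built, pays 6, utility 8 - 6 = 2.
The best choice is 15 with utility 2.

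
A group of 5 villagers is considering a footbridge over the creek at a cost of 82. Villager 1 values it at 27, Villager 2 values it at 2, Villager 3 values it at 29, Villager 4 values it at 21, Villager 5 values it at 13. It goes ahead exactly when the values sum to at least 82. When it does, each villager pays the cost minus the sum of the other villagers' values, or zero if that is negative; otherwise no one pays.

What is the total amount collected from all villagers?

Total value 92 ≥ cost 82, so it is built.
Villager 1: others sum to 65; max(0, 82 - 65) = 17.
Villager 2: others sum to 90; max(0, 82 - 90) = 0.
Villager 3: others sum to 63; max(0, 82 - 63) = 19.
Villager 4: others sum to 71; max(0, 82 - 71) = 11.
Villager 5: others sum to 79; max(0, 82 - 79) = 3.
Total collected = 17 + 0 + 19 + 11 + 3 = 50.

50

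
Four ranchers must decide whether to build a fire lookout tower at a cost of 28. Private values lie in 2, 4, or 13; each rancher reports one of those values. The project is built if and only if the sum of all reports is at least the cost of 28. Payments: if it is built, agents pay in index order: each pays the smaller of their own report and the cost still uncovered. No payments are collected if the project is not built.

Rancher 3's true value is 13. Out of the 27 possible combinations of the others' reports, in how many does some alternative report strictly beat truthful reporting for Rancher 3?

Others report (2, 13, 13): truth gives 0; report 2 gives 11 > 0. Violating.
Others report (4, 13, 13): truth gives 2; report 2 gives 11 > 2. Violating.
Others report (13, 2, 13): truth gives 0; report 2 gives 11 > 0. Violating.
Others report (13, 4, 13): truth gives 2; report 2 gives 11 > 2. Violating.
Others report (2, 2, 2): truth gives 0; no alternative beats it.
Others report (2, 2, 4): truth gives 0; no alternative beats it.
(Checking all 27 profiles: 4 have a profitable deviation, 23 do not.)

4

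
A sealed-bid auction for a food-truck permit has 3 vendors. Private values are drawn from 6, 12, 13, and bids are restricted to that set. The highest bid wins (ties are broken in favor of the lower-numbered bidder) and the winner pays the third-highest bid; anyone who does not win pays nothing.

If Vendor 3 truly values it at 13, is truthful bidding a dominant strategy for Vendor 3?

Check each profile of the others' bids and compare truth against every alternative bid.
Others bid (6, 12): truth gives 7, best alternative gives 0.
Others bid (12, 6): truth gives 7, best alternative gives 0.
Others bid (12, 12): truth gives 1, best alternative gives 0.
Others bid (6, 6): truth gives 7, best alternative gives 7.
Others bid (6, 13): truth gives 0, best alternative gives 0.
Others bid (12, 13): truth gives 0, best alternative gives 0.
(Remaining 3 profiles checked similarly; truth is weakly best in each.)
In every case the truthful bid is at least as good as any alternative, so it is a dominant strategy.

Yes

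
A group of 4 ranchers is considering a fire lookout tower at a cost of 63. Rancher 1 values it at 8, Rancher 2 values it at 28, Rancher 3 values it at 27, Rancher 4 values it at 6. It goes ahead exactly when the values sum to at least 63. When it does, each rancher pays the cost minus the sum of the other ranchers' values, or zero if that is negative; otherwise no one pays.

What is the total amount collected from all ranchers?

Total value 69 ≥ cost 63, so it is built.
Rancher 1: others sum to 61; max(0, 63 - 61) = 2.
Rancher 2: others sum to 41; max(0, 63 - 41) = 22.
Rancher 3: others sum to 42; max(0, 63 - 42) = 21.
Rancher 4: others sum to 63; max(0, 63 - 63) = 0.
Total collected = 2 + 22 + 21 + 0 = 45.

45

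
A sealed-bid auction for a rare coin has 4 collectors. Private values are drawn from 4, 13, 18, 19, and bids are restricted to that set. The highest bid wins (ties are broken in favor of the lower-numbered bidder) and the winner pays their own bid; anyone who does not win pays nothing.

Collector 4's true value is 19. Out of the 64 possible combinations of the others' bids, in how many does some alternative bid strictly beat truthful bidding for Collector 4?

Others bid (4, 4, 4): truth gives 0; bid 13 gives 6 > 0. Violating.
Others bid (4, 4, 13): truth gives 0; bid 18 gives 1 > 0. Violating.
Others bid (4, 13, 4): truth gives 0; bid 18 gives 1 > 0. Violating.
Others bid (4, 13, 13): truth gives 0; bid 18 gives 1 > 0. Violating.
Others bid (4, 4, 18): truth gives 0; no alternative beats it.
Others bid (4, 4, 19): truth gives 0; no alternative beats it.
(Checking all 64 profiles: 8 have a profitable deviation, 56 do not.)

8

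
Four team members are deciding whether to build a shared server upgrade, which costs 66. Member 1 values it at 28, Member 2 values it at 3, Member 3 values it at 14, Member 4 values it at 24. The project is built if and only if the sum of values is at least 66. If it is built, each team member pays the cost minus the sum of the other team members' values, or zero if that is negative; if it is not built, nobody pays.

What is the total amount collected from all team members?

Total value 69 ≥ cost 66, so it is built.
Member 1: others sum to 41; max(0, 66 - 41) = 25.
Member 2: others sum to 66; max(0, 66 - 66) = 0.
Member 3: others sum to 55; max(0, 66 - 55) = 11.
Member 4: others sum to 45; max(0, 66 - 45) = 21.
Total collected = 25 + 0 + 11 + 21 = 57.

57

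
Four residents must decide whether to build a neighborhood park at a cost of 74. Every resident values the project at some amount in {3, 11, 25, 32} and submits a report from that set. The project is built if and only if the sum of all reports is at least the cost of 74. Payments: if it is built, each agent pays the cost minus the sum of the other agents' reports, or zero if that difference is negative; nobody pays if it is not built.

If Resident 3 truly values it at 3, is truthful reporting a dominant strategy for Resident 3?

Check each profile of the others' reports and compare truth against every alternative report.
Others report (3, 32, 32): truth gives 0, best alternative gives -4.
Others report (32, 3, 32): truth gives 0, best alternative gives -4.
Others report (32, 32, 3): truth gives 0, best alternative gives -4.
Others report (11, 25, 32): truth gives 0, best alternative gives -3.
Others report (11, 32, 25): truth gives 0, best alternative gives -3.
Others report (25, 11, 32): truth gives 0, best alternative gives -3.
(Remaining 58 profiles checked similarly; truth is weakly best in each.)
In every case the truthful report is at least as good as any alternative, so it is a dominant strategy.

Yes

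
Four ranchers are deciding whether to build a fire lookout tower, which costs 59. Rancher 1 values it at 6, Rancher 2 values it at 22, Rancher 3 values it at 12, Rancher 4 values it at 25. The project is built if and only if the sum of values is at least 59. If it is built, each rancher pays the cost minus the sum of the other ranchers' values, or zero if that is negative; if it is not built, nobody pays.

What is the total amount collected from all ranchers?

Total value 65 ≥ cost 59, so it is built.
Rancher 1: others sum to 59; max(0, 59 - 59) = 0.
Rancher 2: others sum to 43; max(0, 59 - 43) = 16.
Rancher 3: others sum to 53; max(0, 59 - 53) = 6.
Rancher 4: others sum to 40; max(0, 59 - 40) = 19.
Total collected = 0 + 16 + 6 + 19 = 41.

41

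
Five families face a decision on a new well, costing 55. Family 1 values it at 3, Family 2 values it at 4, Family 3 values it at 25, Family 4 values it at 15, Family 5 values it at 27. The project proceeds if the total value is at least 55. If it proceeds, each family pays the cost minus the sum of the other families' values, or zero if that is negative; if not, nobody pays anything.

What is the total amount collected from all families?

Total value 74 ≥ cost 55, so it is built.
Family 1: others sum to 71; max(0, 55 - 71) = 0.
Family 2: others sum to 70; max(0, 55 - 70) = 0.
Family 3: others sum to 49; max(0, 55 - 49) = 6.
Family 4: others sum to 59; max(0, 55 - 59) = 0.
Family 5: others sum to 47; max(0, 55 - 47) = 8.
Total collected = 0 + 0 + 6 + 0 + 8 = 14.

14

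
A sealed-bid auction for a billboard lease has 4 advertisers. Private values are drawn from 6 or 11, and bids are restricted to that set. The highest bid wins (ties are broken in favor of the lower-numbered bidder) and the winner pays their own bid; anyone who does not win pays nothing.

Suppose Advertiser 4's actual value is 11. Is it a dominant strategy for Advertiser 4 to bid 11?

Check each profile of the others' bids and compare truth against every alternative bid.
Others bid (6, 6, 6): truth gives 0, best alternative gives 0.
Others bid (6, 6, 11): truth gives 0, best alternative gives 0.
Others bid (6, 11, 6): truth gives 0, best alternative gives 0.
Others bid (6, 11, 11): truth gives 0, best alternative gives 0.
Others bid (11, 6, 6): truth gives 0, best alternative gives 0.
Others bid (11, 6, 11): truth gives 0, best alternative gives 0.
(Remaining 2 profiles checked similarly; truth is weakly best in each.)
In every case the truthful bid is at least as good as any alternative, so it is a dominant strategy.

Yes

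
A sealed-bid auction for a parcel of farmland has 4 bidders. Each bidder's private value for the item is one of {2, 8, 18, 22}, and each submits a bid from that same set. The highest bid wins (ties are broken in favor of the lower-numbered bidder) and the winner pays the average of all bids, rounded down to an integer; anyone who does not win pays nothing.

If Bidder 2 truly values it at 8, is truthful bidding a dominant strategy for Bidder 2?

No

Consider the case where Bidder 1 bids 8, Bidder 3 bids 2 and Bidder 4 bids 2.
Truthful bid 8: loses, pays 0, utility 0.
Bid 18 instead: wins, pays 7, utility 8 - 7 = 1.
Since 1 > 0, bidding 18 is strictly better here, so truthful bidding is not dominant.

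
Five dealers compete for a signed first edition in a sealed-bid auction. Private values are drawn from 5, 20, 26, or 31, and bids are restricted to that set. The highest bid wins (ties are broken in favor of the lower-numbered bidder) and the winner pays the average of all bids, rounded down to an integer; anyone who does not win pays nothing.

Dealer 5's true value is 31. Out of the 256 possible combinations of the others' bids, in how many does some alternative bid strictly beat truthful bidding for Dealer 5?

Others bid (5, 5, 5, 5): truth gives 21; bid 20 gives 23 > 21. Violating.
Others bid (5, 5, 5, 20): truth gives 18; bid 26 gives 19 > 18. Violating.
Others bid (5, 5, 20, 5): truth gives 18; bid 26 gives 19 > 18. Violating.
Others bid (5, 5, 20, 20): truth gives 15; bid 26 gives 16 > 15. Violating.
Others bid (5, 5, 5, 26): truth gives 17; no alternative beats it.
Others bid (5, 5, 5, 31): truth gives 0; no alternative beats it.
(Checking all 256 profiles: 16 have a profitable deviation, 240 do not.)

16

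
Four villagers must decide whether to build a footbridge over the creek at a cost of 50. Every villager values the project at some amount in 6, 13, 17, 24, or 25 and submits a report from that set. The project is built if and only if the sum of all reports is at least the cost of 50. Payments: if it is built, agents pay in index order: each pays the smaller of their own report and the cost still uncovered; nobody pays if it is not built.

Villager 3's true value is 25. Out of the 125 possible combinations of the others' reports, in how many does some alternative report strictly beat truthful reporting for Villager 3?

98

Others report (6, 6, 17): truth gives 0; report 24 gives 1 > 0. Violating.
Others report (6, 6, 24): truth gives 0; report 17 gives 8 > 0. Violating.
Others report (6, 6, 25): truth gives 0; report 13 gives 12 > 0. Violating.
Others report (6, 13, 13): truth gives 0; report 24 gives 1 > 0. Violating.
Others report (6, 6, 6): truth gives 0; no alternative beats it.
Others report (6, 6, 13): truth gives 0; no alternative beats it.
(Checking all 125 profiles: 98 have a profitable deviation, 27 do not.)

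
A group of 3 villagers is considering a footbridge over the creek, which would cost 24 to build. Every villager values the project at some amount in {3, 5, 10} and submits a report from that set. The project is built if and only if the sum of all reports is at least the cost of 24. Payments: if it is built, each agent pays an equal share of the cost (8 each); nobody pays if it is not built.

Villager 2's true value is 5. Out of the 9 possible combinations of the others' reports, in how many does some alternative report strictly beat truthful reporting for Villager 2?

Others report (10, 10): truth gives -3; report 3 gives 0 > -3. Violating.
Others report (3, 3): truth gives 0; no alternative beats it.
Others report (3, 5): truth gives 0; no alternative beats it.
(Checking all 9 profiles: 1 has a profitable deviation, 8 do not.)

1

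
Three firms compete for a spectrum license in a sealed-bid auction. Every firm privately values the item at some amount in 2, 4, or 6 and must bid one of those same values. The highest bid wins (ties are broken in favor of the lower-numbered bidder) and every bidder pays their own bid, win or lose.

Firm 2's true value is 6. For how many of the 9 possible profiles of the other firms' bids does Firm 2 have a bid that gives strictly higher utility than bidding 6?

Others bid (2, 2): truth gives 0; bid 4 gives 2 > 0. Violating.
Others bid (2, 4): truth gives 0; bid 4 gives 2 > 0. Violating.
Others bid (6, 2): truth gives -6; bid 2 gives -2 > -6. Violating.
Others bid (6, 4): truth gives -6; bid 2 gives -2 > -6. Violating.
Others bid (2, 6): truth gives 0; no alternative beats it.
Others bid (4, 2): truth gives 0; no alternative beats it.
(Checking all 9 profiles: 5 have a profitable deviation, 4 do not.)

5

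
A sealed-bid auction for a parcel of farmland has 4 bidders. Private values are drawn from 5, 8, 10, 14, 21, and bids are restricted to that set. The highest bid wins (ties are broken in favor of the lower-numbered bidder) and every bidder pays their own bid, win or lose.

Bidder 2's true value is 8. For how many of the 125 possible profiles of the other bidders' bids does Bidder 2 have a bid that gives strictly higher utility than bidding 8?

121

Others bid (5, 5, 10): truth gives -8; bid 10 gives -2 > -8. Violating.
Others bid (5, 5, 14): truth gives -8; bid 5 gives -5 > -8. Violating.
Others bid (5, 5, 21): truth gives -8; bid 5 gives -5 > -8. Violating.
Others bid (5, 8, 10): truth gives -8; bid 10 gives -2 > -8. Violating.
Others bid (5, 5, 5): truth gives 0; no alternative beats it.
Others bid (5, 5, 8): truth gives 0; no alternative beats it.
(Checking all 125 profiles: 121 have a profitable deviation, 4 do not.)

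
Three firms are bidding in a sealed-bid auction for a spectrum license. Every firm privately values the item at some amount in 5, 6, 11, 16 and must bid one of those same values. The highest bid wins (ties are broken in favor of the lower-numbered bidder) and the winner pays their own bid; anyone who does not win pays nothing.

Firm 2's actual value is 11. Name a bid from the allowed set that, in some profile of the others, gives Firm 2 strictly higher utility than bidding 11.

6

Suppose Firm 1 bids 5 and Firm 3 bids 5.
Bid 11: wins, pays 11, utility 11 - 11 = 0.
Bid 6: wins, pays 6, utility 11 - 6 = 5.
So bidding 6 beats truth here (5 > 0).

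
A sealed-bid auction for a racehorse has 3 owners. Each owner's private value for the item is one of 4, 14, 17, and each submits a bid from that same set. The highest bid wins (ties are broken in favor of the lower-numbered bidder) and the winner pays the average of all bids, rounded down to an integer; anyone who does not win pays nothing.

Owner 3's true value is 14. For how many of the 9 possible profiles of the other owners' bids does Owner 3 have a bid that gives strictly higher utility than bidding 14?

2

Others bid (4, 14): truth gives 0; bid 17 gives 3 > 0. Violating.
Others bid (14, 4): truth gives 0; bid 17 gives 3 > 0. Violating.
Others bid (4, 4): truth gives 7; no alternative beats it.
Others bid (4, 17): truth gives 0; no alternative beats it.
(Checking all 9 profiles: 2 have a profitable deviation, 7 do not.)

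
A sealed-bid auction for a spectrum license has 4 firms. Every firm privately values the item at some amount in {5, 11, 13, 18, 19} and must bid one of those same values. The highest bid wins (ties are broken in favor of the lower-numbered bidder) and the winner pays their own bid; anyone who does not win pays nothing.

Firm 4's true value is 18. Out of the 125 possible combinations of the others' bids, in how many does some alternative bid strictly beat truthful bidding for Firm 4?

8

Others bid (5, 5, 5): truth gives 0; bid 11 gives 7 > 0. Violating.
Others bid (5, 5, 11): truth gives 0; bid 13 gives 5 > 0. Violating.
Others bid (5, 11, 5): truth gives 0; bid 13 gives 5 > 0. Violating.
Others bid (5, 11, 11): truth gives 0; bid 13 gives 5 > 0. Violating.
Others bid (5, 5, 13): truth gives 0; no alternative beats it.
Others bid (5, 5, 18): truth gives 0; no alternative beats it.
(Checking all 125 profiles: 8 have a profitable deviation, 117 do not.)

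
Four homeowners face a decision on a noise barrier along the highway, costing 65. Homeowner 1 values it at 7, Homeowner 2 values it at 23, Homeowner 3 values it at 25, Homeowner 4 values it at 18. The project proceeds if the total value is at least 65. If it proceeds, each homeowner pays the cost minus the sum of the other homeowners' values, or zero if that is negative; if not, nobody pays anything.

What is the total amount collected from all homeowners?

42

Total value 73 ≥ cost 65, so it is built.
Homeowner 1: others sum to 66; max(0, 65 - 66) = 0.
Homeowner 2: others sum to 50; max(0, 65 - 50) = 15.
Homeowner 3: others sum to 48; max(0, 65 - 48) = 17.
Homeowner 4: others sum to 55; max(0, 65 - 55) = 10.
Total collected = 0 + 15 + 17 + 10 = 42.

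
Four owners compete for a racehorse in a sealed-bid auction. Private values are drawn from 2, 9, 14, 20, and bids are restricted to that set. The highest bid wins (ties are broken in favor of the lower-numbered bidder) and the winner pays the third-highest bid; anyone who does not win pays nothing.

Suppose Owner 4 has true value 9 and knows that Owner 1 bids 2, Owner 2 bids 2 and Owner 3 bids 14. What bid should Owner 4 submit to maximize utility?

Bid 2: loses, pays 0, utility 0.
Bid 9: loses, pays 0, utility 0.
Bid 14: loses, pays 0, utility 0.
Bid 20: wins, pays 2, utility 9 - 2 = 7.
The best choice is 20 with utility 7.

20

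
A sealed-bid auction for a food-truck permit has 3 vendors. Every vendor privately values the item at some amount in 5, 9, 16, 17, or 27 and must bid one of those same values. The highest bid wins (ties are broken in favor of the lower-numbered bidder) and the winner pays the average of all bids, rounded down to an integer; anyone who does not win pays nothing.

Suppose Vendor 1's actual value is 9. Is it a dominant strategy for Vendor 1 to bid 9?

No

Consider the case where Vendor 2 bids 5 and Vendor 3 bids 5.
Truthful bid 9: wins, pays 6, utility 9 - 6 = 3.
Bid 5 instead: wins, pays 5, utility 9 - 5 = 4.
Since 4 > 3, bidding 5 is strictly better here, so truthful bidding is not dominant.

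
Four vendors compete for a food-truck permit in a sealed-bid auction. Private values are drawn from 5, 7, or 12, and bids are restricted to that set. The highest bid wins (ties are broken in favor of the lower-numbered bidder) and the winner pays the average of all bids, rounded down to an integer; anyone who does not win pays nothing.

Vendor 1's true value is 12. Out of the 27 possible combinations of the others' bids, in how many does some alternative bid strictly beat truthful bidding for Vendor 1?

8

Others bid (5, 5, 5): truth gives 6; bid 5 gives 7 > 6. Violating.
Others bid (5, 5, 7): truth gives 5; bid 7 gives 6 > 5. Violating.
Others bid (5, 7, 5): truth gives 5; bid 7 gives 6 > 5. Violating.
Others bid (5, 7, 7): truth gives 5; bid 7 gives 6 > 5. Violating.
Others bid (5, 5, 12): truth gives 4; no alternative beats it.
Others bid (5, 7, 12): truth gives 3; no alternative beats it.
(Checking all 27 profiles: 8 have a profitable deviation, 19 do not.)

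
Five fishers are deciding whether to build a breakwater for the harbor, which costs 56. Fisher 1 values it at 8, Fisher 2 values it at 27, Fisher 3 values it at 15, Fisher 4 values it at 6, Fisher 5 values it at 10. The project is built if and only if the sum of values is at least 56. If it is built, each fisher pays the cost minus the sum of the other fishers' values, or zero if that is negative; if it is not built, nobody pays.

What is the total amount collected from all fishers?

Total value 66 ≥ cost 56, so it is built.
Fisher 1: others sum to 58; max(0, 56 - 58) = 0.
Fisher 2: others sum to 39; max(0, 56 - 39) = 17.
Fisher 3: others sum to 51; max(0, 56 - 51) = 5.
Fisher 4: others sum to 60; max(0, 56 - 60) = 0.
Fisher 5: others sum to 56; max(0, 56 - 56) = 0.
Total collected = 0 + 17 + 5 + 0 + 0 = 22.

22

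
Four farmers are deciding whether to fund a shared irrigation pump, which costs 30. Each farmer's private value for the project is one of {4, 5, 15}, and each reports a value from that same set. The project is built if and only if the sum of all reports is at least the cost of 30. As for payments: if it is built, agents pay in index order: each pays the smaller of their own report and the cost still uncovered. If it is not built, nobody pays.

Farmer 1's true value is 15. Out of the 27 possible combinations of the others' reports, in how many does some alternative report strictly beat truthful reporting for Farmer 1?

Others report (4, 15, 15): truth gives 0; report 4 gives 11 > 0. Violating.
Others report (5, 5, 15): truth gives 0; report 5 gives 10 > 0. Violating.
Others report (5, 15, 5): truth gives 0; report 5 gives 10 > 0. Violating.
Others report (5, 15, 15): truth gives 0; report 4 gives 11 > 0. Violating.
Others report (4, 4, 4): truth gives 0; no alternative beats it.
Others report (4, 4, 5): truth gives 0; no alternative beats it.
(Checking all 27 profiles: 10 have a profitable deviation, 17 do not.)

10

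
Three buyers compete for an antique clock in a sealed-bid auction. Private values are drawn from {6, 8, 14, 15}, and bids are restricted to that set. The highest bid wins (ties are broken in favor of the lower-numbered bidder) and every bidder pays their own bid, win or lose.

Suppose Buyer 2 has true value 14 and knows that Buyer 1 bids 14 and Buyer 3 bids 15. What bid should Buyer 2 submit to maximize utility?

15

Bid 6: loses but pays 6, utility -6.
Bid 8: loses but pays 8, utility -8.
Bid 14: loses but pays 14, utility -14.
Bid 15: wins, pays 15, utility 14 - 15 = -1.
The best choice is 15 with utility -1.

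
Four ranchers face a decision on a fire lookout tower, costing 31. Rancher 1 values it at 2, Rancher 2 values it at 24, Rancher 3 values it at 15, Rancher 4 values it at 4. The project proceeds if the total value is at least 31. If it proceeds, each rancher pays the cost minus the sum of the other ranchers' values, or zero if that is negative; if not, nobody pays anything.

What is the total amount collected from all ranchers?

Total value 45 ≥ cost 31, so it is built.
Rancher 1: others sum to 43; max(0, 31 - 43) = 0.
Rancher 2: others sum to 21; max(0, 31 - 21) = 10.
Rancher 3: others sum to 30; max(0, 31 - 30) = 1.
Rancher 4: others sum to 41; max(0, 31 - 41) = 0.
Total collected = 0 + 10 + 1 + 0 = 11.

11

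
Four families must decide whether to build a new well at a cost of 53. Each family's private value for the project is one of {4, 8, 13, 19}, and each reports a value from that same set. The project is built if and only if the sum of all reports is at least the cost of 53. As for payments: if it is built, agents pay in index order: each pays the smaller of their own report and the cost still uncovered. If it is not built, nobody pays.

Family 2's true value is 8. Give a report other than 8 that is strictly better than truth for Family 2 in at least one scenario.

4

Suppose Family 1 reports 13, Family 3 reports 19 and Family 4 reports 19.
Report 8: project built, pays 8, utility 8 - 8 = 0.
Report 4: project built, pays 4, utility 8 - 4 = 4.
So reporting 4 beats truth here (4 > 0).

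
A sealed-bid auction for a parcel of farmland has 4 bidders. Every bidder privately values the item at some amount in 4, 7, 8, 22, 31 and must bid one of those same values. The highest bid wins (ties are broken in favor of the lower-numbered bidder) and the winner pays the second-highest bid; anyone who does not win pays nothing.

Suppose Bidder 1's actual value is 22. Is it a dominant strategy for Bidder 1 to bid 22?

Yes

Check each profile of the others' bids and compare truth against every alternative bid.
Others bid (4, 4, 4): truth gives 18, best alternative gives 18.
Others bid (4, 4, 7): truth gives 15, best alternative gives 15.
Others bid (4, 7, 4): truth gives 15, best alternative gives 15.
Others bid (4, 7, 7): truth gives 15, best alternative gives 15.
Others bid (7, 4, 4): truth gives 15, best alternative gives 15.
Others bid (7, 4, 7): truth gives 15, best alternative gives 15.
(Remaining 119 profiles checked similarly; truth is weakly best in each.)
In every case the truthful bid is at least as good as any alternative, so it is a dominant strategy.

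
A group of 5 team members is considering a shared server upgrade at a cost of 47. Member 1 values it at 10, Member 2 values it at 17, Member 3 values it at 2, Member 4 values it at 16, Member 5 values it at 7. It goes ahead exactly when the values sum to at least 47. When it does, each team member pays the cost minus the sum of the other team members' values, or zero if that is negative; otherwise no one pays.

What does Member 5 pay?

Total value 52 ≥ cost 47, so the project is built.
The other team members' values sum to 45.
Cost minus that sum is 47 - 45 = 2.

2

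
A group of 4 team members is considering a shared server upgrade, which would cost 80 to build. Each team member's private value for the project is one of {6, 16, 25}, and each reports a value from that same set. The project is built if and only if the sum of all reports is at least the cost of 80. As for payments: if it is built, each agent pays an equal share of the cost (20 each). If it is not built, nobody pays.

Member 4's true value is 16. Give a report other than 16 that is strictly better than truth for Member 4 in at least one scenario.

Suppose Member 1 reports 16, Member 2 reports 25 and Member 3 reports 25.
Report 16: project built, pays 20, utility 16 - 20 = -4.
Report 6: project not built, utility 0.
So reporting 6 beats truth here (0 > -4).

6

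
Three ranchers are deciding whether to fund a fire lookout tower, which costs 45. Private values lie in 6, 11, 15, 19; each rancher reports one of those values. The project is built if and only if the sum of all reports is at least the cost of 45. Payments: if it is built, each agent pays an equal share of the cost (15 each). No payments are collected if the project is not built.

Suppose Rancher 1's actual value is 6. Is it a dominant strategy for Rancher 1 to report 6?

Yes

Check each profile of the others' reports and compare truth against every alternative report.
Others report (15, 19): truth gives 0, best alternative gives -9.
Others report (19, 15): truth gives 0, best alternative gives -9.
Others report (19, 19): truth gives 0, best alternative gives -9.
Others report (6, 6): truth gives 0, best alternative gives 0.
Others report (6, 11): truth gives 0, best alternative gives 0.
Others report (6, 15): truth gives 0, best alternative gives 0.
(Remaining 10 profiles checked similarly; truth is weakly best in each.)
In every case the truthful report is at least as good as any alternative, so it is a dominant strategy.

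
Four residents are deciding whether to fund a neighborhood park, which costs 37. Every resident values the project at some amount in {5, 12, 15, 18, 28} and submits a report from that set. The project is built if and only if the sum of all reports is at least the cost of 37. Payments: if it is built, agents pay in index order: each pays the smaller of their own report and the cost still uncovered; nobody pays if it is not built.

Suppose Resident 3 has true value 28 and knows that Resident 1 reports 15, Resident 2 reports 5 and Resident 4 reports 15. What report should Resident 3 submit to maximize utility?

Report 5: project built, pays 5, utility 28 - 5 = 23.
Report 12: project built, pays 12, utility 28 - 12 = 16.
Report 15: project built, pays 15, utility 28 - 15 = 13.
Report 18: project built, pays 17, utility 28 - 17 = 11.
Report 28: project built, pays 17, utility 28 - 17 = 11.
The best choice is 5 with utility 23.

5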